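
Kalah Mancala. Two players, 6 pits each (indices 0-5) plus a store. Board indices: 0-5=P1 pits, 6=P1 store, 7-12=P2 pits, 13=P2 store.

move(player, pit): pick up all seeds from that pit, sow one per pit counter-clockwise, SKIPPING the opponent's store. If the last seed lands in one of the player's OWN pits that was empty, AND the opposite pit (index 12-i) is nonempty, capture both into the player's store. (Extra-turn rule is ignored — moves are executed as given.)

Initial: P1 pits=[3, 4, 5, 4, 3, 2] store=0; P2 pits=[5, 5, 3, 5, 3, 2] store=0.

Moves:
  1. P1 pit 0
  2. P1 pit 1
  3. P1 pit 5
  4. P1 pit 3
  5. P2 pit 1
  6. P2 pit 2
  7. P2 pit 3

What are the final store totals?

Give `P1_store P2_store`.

Move 1: P1 pit0 -> P1=[0,5,6,5,3,2](0) P2=[5,5,3,5,3,2](0)
Move 2: P1 pit1 -> P1=[0,0,7,6,4,3](1) P2=[5,5,3,5,3,2](0)
Move 3: P1 pit5 -> P1=[0,0,7,6,4,0](2) P2=[6,6,3,5,3,2](0)
Move 4: P1 pit3 -> P1=[0,0,7,0,5,1](3) P2=[7,7,4,5,3,2](0)
Move 5: P2 pit1 -> P1=[1,1,7,0,5,1](3) P2=[7,0,5,6,4,3](1)
Move 6: P2 pit2 -> P1=[2,1,7,0,5,1](3) P2=[7,0,0,7,5,4](2)
Move 7: P2 pit3 -> P1=[3,2,8,1,5,1](3) P2=[7,0,0,0,6,5](3)

Answer: 3 3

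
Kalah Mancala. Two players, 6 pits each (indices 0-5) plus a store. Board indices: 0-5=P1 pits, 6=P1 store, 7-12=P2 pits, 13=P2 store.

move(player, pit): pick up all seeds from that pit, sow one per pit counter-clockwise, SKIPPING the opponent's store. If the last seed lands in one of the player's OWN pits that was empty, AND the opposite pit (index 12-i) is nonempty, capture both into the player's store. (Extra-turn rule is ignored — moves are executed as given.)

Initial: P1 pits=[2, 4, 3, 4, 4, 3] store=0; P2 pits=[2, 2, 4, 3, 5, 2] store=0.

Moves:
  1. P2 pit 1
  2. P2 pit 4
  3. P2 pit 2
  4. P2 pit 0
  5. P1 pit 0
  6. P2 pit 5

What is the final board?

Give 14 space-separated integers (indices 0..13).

Answer: 1 7 6 1 5 3 0 0 1 0 5 1 0 8

Derivation:
Move 1: P2 pit1 -> P1=[2,4,3,4,4,3](0) P2=[2,0,5,4,5,2](0)
Move 2: P2 pit4 -> P1=[3,5,4,4,4,3](0) P2=[2,0,5,4,0,3](1)
Move 3: P2 pit2 -> P1=[4,5,4,4,4,3](0) P2=[2,0,0,5,1,4](2)
Move 4: P2 pit0 -> P1=[4,5,4,0,4,3](0) P2=[0,1,0,5,1,4](7)
Move 5: P1 pit0 -> P1=[0,6,5,1,5,3](0) P2=[0,1,0,5,1,4](7)
Move 6: P2 pit5 -> P1=[1,7,6,1,5,3](0) P2=[0,1,0,5,1,0](8)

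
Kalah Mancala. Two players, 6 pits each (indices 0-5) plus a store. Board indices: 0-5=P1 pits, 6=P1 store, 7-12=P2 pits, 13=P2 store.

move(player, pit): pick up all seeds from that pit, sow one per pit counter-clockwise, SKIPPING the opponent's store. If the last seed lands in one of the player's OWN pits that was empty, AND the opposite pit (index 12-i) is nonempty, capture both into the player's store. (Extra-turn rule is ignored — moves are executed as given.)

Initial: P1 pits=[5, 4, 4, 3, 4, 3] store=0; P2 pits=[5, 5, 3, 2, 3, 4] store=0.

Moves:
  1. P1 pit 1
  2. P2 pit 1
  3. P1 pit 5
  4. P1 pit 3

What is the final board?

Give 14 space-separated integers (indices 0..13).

Answer: 5 0 5 0 6 1 2 7 1 5 3 4 5 1

Derivation:
Move 1: P1 pit1 -> P1=[5,0,5,4,5,4](0) P2=[5,5,3,2,3,4](0)
Move 2: P2 pit1 -> P1=[5,0,5,4,5,4](0) P2=[5,0,4,3,4,5](1)
Move 3: P1 pit5 -> P1=[5,0,5,4,5,0](1) P2=[6,1,5,3,4,5](1)
Move 4: P1 pit3 -> P1=[5,0,5,0,6,1](2) P2=[7,1,5,3,4,5](1)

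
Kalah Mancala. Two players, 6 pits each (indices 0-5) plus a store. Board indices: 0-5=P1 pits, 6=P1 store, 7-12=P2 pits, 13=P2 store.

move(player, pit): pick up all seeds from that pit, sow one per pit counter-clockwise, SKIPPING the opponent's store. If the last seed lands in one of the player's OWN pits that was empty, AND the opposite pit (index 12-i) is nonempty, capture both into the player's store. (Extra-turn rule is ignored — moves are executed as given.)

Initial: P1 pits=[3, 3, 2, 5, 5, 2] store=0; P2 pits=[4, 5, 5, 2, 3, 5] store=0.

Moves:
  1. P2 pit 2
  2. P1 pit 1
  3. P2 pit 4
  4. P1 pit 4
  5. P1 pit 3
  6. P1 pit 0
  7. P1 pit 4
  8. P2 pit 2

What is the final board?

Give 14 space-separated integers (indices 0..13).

Answer: 0 0 4 1 0 6 3 6 7 0 5 0 7 5

Derivation:
Move 1: P2 pit2 -> P1=[4,3,2,5,5,2](0) P2=[4,5,0,3,4,6](1)
Move 2: P1 pit1 -> P1=[4,0,3,6,6,2](0) P2=[4,5,0,3,4,6](1)
Move 3: P2 pit4 -> P1=[5,1,3,6,6,2](0) P2=[4,5,0,3,0,7](2)
Move 4: P1 pit4 -> P1=[5,1,3,6,0,3](1) P2=[5,6,1,4,0,7](2)
Move 5: P1 pit3 -> P1=[5,1,3,0,1,4](2) P2=[6,7,2,4,0,7](2)
Move 6: P1 pit0 -> P1=[0,2,4,1,2,5](2) P2=[6,7,2,4,0,7](2)
Move 7: P1 pit4 -> P1=[0,2,4,1,0,6](3) P2=[6,7,2,4,0,7](2)
Move 8: P2 pit2 -> P1=[0,0,4,1,0,6](3) P2=[6,7,0,5,0,7](5)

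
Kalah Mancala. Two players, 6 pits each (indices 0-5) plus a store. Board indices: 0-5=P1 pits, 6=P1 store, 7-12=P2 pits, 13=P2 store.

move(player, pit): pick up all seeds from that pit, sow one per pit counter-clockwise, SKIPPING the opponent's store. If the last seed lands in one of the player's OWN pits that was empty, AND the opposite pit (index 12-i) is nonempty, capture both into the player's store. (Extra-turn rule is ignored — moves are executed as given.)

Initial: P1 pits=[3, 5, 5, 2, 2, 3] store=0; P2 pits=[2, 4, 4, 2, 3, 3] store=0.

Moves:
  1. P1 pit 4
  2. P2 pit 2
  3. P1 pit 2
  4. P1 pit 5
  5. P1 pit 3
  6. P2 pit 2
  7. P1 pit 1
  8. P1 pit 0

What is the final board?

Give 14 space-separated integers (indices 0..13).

Answer: 0 1 2 2 3 2 5 4 5 0 5 4 4 1

Derivation:
Move 1: P1 pit4 -> P1=[3,5,5,2,0,4](1) P2=[2,4,4,2,3,3](0)
Move 2: P2 pit2 -> P1=[3,5,5,2,0,4](1) P2=[2,4,0,3,4,4](1)
Move 3: P1 pit2 -> P1=[3,5,0,3,1,5](2) P2=[3,4,0,3,4,4](1)
Move 4: P1 pit5 -> P1=[3,5,0,3,1,0](3) P2=[4,5,1,4,4,4](1)
Move 5: P1 pit3 -> P1=[3,5,0,0,2,1](4) P2=[4,5,1,4,4,4](1)
Move 6: P2 pit2 -> P1=[3,5,0,0,2,1](4) P2=[4,5,0,5,4,4](1)
Move 7: P1 pit1 -> P1=[3,0,1,1,3,2](5) P2=[4,5,0,5,4,4](1)
Move 8: P1 pit0 -> P1=[0,1,2,2,3,2](5) P2=[4,5,0,5,4,4](1)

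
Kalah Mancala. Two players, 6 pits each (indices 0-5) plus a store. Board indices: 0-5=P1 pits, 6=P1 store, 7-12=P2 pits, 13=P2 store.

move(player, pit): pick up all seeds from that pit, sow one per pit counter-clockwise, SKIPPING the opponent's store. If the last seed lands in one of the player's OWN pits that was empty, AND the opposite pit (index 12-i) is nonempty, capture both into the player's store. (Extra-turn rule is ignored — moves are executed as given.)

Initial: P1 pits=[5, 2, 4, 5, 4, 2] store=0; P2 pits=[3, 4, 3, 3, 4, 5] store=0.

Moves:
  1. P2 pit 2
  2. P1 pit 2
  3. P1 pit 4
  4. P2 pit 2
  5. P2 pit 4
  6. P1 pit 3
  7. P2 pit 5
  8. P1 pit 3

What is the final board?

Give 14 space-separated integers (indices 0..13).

Answer: 7 4 2 0 3 6 3 5 6 1 5 0 0 2

Derivation:
Move 1: P2 pit2 -> P1=[5,2,4,5,4,2](0) P2=[3,4,0,4,5,6](0)
Move 2: P1 pit2 -> P1=[5,2,0,6,5,3](1) P2=[3,4,0,4,5,6](0)
Move 3: P1 pit4 -> P1=[5,2,0,6,0,4](2) P2=[4,5,1,4,5,6](0)
Move 4: P2 pit2 -> P1=[5,2,0,6,0,4](2) P2=[4,5,0,5,5,6](0)
Move 5: P2 pit4 -> P1=[6,3,1,6,0,4](2) P2=[4,5,0,5,0,7](1)
Move 6: P1 pit3 -> P1=[6,3,1,0,1,5](3) P2=[5,6,1,5,0,7](1)
Move 7: P2 pit5 -> P1=[7,4,2,1,2,6](3) P2=[5,6,1,5,0,0](2)
Move 8: P1 pit3 -> P1=[7,4,2,0,3,6](3) P2=[5,6,1,5,0,0](2)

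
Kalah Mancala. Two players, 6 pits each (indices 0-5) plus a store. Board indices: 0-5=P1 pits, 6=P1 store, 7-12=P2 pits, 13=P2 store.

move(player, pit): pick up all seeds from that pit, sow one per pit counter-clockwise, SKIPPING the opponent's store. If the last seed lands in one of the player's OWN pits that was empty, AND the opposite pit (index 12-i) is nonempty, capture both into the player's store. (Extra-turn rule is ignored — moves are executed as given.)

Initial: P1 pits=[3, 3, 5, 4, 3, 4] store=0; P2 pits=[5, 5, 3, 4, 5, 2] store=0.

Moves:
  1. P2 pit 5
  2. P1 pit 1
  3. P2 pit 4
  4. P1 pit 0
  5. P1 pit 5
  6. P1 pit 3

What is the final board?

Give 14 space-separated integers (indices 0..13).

Answer: 0 2 8 0 6 1 2 7 7 5 5 0 1 2

Derivation:
Move 1: P2 pit5 -> P1=[4,3,5,4,3,4](0) P2=[5,5,3,4,5,0](1)
Move 2: P1 pit1 -> P1=[4,0,6,5,4,4](0) P2=[5,5,3,4,5,0](1)
Move 3: P2 pit4 -> P1=[5,1,7,5,4,4](0) P2=[5,5,3,4,0,1](2)
Move 4: P1 pit0 -> P1=[0,2,8,6,5,5](0) P2=[5,5,3,4,0,1](2)
Move 5: P1 pit5 -> P1=[0,2,8,6,5,0](1) P2=[6,6,4,5,0,1](2)
Move 6: P1 pit3 -> P1=[0,2,8,0,6,1](2) P2=[7,7,5,5,0,1](2)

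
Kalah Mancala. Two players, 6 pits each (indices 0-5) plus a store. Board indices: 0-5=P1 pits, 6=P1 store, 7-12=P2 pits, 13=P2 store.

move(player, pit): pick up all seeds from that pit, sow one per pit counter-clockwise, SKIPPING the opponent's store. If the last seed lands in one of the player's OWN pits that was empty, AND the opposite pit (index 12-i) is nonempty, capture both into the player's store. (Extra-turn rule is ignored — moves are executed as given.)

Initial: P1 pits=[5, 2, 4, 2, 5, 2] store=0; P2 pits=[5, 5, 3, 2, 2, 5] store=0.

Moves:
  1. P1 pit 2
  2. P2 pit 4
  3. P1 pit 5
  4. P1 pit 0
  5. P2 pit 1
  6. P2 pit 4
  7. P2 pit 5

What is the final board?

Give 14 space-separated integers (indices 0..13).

Move 1: P1 pit2 -> P1=[5,2,0,3,6,3](1) P2=[5,5,3,2,2,5](0)
Move 2: P2 pit4 -> P1=[5,2,0,3,6,3](1) P2=[5,5,3,2,0,6](1)
Move 3: P1 pit5 -> P1=[5,2,0,3,6,0](2) P2=[6,6,3,2,0,6](1)
Move 4: P1 pit0 -> P1=[0,3,1,4,7,0](9) P2=[0,6,3,2,0,6](1)
Move 5: P2 pit1 -> P1=[1,3,1,4,7,0](9) P2=[0,0,4,3,1,7](2)
Move 6: P2 pit4 -> P1=[1,3,1,4,7,0](9) P2=[0,0,4,3,0,8](2)
Move 7: P2 pit5 -> P1=[2,4,2,5,8,0](9) P2=[0,0,4,3,0,0](5)

Answer: 2 4 2 5 8 0 9 0 0 4 3 0 0 5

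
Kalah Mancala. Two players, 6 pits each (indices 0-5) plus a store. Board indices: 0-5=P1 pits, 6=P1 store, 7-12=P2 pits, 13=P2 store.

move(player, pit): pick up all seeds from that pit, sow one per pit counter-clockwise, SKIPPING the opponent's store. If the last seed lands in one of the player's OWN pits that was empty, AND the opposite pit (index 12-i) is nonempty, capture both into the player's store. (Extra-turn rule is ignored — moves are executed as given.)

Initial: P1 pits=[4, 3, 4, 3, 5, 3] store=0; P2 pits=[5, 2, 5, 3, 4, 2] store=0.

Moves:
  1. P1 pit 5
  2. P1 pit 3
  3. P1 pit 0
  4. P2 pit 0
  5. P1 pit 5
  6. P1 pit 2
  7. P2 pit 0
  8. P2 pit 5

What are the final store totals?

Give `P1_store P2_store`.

Answer: 4 2

Derivation:
Move 1: P1 pit5 -> P1=[4,3,4,3,5,0](1) P2=[6,3,5,3,4,2](0)
Move 2: P1 pit3 -> P1=[4,3,4,0,6,1](2) P2=[6,3,5,3,4,2](0)
Move 3: P1 pit0 -> P1=[0,4,5,1,7,1](2) P2=[6,3,5,3,4,2](0)
Move 4: P2 pit0 -> P1=[0,4,5,1,7,1](2) P2=[0,4,6,4,5,3](1)
Move 5: P1 pit5 -> P1=[0,4,5,1,7,0](3) P2=[0,4,6,4,5,3](1)
Move 6: P1 pit2 -> P1=[0,4,0,2,8,1](4) P2=[1,4,6,4,5,3](1)
Move 7: P2 pit0 -> P1=[0,4,0,2,8,1](4) P2=[0,5,6,4,5,3](1)
Move 8: P2 pit5 -> P1=[1,5,0,2,8,1](4) P2=[0,5,6,4,5,0](2)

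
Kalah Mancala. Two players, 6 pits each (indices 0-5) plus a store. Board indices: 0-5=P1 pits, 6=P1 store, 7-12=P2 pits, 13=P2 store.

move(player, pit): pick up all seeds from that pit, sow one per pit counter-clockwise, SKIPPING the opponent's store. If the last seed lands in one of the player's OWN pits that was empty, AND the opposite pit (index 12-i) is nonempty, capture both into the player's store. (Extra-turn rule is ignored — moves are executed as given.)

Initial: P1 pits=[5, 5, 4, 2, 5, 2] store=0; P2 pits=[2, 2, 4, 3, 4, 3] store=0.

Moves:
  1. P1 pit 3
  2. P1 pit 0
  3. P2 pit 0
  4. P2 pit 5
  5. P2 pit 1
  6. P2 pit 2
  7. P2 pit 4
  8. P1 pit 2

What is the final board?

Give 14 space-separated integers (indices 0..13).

Move 1: P1 pit3 -> P1=[5,5,4,0,6,3](0) P2=[2,2,4,3,4,3](0)
Move 2: P1 pit0 -> P1=[0,6,5,1,7,4](0) P2=[2,2,4,3,4,3](0)
Move 3: P2 pit0 -> P1=[0,6,5,1,7,4](0) P2=[0,3,5,3,4,3](0)
Move 4: P2 pit5 -> P1=[1,7,5,1,7,4](0) P2=[0,3,5,3,4,0](1)
Move 5: P2 pit1 -> P1=[1,7,5,1,7,4](0) P2=[0,0,6,4,5,0](1)
Move 6: P2 pit2 -> P1=[2,8,5,1,7,4](0) P2=[0,0,0,5,6,1](2)
Move 7: P2 pit4 -> P1=[3,9,6,2,7,4](0) P2=[0,0,0,5,0,2](3)
Move 8: P1 pit2 -> P1=[3,9,0,3,8,5](1) P2=[1,1,0,5,0,2](3)

Answer: 3 9 0 3 8 5 1 1 1 0 5 0 2 3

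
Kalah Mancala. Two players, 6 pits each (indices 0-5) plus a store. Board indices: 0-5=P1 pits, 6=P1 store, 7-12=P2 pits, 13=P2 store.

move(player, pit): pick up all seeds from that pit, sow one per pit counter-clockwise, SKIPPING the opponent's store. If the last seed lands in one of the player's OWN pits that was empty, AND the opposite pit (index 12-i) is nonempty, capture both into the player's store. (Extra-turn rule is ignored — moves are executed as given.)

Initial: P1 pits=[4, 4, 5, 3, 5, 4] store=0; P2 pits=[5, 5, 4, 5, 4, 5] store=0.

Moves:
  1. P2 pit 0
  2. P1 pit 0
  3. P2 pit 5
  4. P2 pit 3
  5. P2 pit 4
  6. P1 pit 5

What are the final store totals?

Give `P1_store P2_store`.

Answer: 1 3

Derivation:
Move 1: P2 pit0 -> P1=[4,4,5,3,5,4](0) P2=[0,6,5,6,5,6](0)
Move 2: P1 pit0 -> P1=[0,5,6,4,6,4](0) P2=[0,6,5,6,5,6](0)
Move 3: P2 pit5 -> P1=[1,6,7,5,7,4](0) P2=[0,6,5,6,5,0](1)
Move 4: P2 pit3 -> P1=[2,7,8,5,7,4](0) P2=[0,6,5,0,6,1](2)
Move 5: P2 pit4 -> P1=[3,8,9,6,7,4](0) P2=[0,6,5,0,0,2](3)
Move 6: P1 pit5 -> P1=[3,8,9,6,7,0](1) P2=[1,7,6,0,0,2](3)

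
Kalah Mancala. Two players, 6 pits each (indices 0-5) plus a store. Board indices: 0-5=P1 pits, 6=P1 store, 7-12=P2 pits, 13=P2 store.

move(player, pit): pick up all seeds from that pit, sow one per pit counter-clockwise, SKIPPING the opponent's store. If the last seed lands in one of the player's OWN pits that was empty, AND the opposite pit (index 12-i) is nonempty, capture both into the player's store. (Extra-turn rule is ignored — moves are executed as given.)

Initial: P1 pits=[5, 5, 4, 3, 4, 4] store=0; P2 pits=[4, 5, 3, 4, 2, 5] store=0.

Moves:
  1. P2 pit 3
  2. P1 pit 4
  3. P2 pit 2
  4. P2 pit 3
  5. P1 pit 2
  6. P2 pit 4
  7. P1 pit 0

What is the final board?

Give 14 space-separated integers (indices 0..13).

Move 1: P2 pit3 -> P1=[6,5,4,3,4,4](0) P2=[4,5,3,0,3,6](1)
Move 2: P1 pit4 -> P1=[6,5,4,3,0,5](1) P2=[5,6,3,0,3,6](1)
Move 3: P2 pit2 -> P1=[6,5,4,3,0,5](1) P2=[5,6,0,1,4,7](1)
Move 4: P2 pit3 -> P1=[6,5,4,3,0,5](1) P2=[5,6,0,0,5,7](1)
Move 5: P1 pit2 -> P1=[6,5,0,4,1,6](2) P2=[5,6,0,0,5,7](1)
Move 6: P2 pit4 -> P1=[7,6,1,4,1,6](2) P2=[5,6,0,0,0,8](2)
Move 7: P1 pit0 -> P1=[0,7,2,5,2,7](3) P2=[6,6,0,0,0,8](2)

Answer: 0 7 2 5 2 7 3 6 6 0 0 0 8 2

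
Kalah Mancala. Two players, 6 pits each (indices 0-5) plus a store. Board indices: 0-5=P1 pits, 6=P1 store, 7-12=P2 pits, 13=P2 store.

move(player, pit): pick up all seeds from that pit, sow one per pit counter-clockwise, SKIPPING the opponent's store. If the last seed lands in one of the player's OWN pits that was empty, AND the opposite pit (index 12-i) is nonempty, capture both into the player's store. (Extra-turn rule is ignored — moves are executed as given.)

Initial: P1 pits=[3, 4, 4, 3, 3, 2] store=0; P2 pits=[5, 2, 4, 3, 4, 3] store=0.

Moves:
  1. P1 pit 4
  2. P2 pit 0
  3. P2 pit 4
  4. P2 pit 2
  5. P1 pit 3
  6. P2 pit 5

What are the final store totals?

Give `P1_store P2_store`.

Move 1: P1 pit4 -> P1=[3,4,4,3,0,3](1) P2=[6,2,4,3,4,3](0)
Move 2: P2 pit0 -> P1=[3,4,4,3,0,3](1) P2=[0,3,5,4,5,4](1)
Move 3: P2 pit4 -> P1=[4,5,5,3,0,3](1) P2=[0,3,5,4,0,5](2)
Move 4: P2 pit2 -> P1=[5,5,5,3,0,3](1) P2=[0,3,0,5,1,6](3)
Move 5: P1 pit3 -> P1=[5,5,5,0,1,4](2) P2=[0,3,0,5,1,6](3)
Move 6: P2 pit5 -> P1=[6,6,6,1,2,4](2) P2=[0,3,0,5,1,0](4)

Answer: 2 4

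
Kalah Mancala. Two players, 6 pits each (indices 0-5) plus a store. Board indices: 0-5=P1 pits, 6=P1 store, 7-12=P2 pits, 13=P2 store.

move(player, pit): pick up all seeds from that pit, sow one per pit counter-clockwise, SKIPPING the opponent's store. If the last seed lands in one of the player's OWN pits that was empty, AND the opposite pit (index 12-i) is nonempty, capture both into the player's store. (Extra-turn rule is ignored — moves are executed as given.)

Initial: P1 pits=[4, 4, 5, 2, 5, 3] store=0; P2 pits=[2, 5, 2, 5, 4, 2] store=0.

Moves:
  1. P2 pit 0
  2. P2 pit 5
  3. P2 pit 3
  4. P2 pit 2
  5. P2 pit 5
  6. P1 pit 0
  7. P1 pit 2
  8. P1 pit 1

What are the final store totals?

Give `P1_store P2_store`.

Move 1: P2 pit0 -> P1=[4,4,5,2,5,3](0) P2=[0,6,3,5,4,2](0)
Move 2: P2 pit5 -> P1=[5,4,5,2,5,3](0) P2=[0,6,3,5,4,0](1)
Move 3: P2 pit3 -> P1=[6,5,5,2,5,3](0) P2=[0,6,3,0,5,1](2)
Move 4: P2 pit2 -> P1=[6,5,5,2,5,3](0) P2=[0,6,0,1,6,2](2)
Move 5: P2 pit5 -> P1=[7,5,5,2,5,3](0) P2=[0,6,0,1,6,0](3)
Move 6: P1 pit0 -> P1=[0,6,6,3,6,4](1) P2=[1,6,0,1,6,0](3)
Move 7: P1 pit2 -> P1=[0,6,0,4,7,5](2) P2=[2,7,0,1,6,0](3)
Move 8: P1 pit1 -> P1=[0,0,1,5,8,6](3) P2=[3,7,0,1,6,0](3)

Answer: 3 3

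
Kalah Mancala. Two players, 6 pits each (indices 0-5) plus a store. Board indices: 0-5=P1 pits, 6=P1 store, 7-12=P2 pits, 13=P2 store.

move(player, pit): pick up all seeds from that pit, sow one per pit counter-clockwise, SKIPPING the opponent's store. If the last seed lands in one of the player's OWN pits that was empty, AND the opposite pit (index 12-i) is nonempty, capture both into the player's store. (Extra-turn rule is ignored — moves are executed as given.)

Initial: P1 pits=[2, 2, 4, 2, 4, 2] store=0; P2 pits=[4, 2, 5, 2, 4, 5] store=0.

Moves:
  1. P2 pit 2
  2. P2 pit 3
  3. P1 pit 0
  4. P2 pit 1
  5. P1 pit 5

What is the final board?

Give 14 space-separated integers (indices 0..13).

Answer: 0 3 0 3 4 0 1 5 0 1 0 6 7 8

Derivation:
Move 1: P2 pit2 -> P1=[3,2,4,2,4,2](0) P2=[4,2,0,3,5,6](1)
Move 2: P2 pit3 -> P1=[3,2,4,2,4,2](0) P2=[4,2,0,0,6,7](2)
Move 3: P1 pit0 -> P1=[0,3,5,3,4,2](0) P2=[4,2,0,0,6,7](2)
Move 4: P2 pit1 -> P1=[0,3,0,3,4,2](0) P2=[4,0,1,0,6,7](8)
Move 5: P1 pit5 -> P1=[0,3,0,3,4,0](1) P2=[5,0,1,0,6,7](8)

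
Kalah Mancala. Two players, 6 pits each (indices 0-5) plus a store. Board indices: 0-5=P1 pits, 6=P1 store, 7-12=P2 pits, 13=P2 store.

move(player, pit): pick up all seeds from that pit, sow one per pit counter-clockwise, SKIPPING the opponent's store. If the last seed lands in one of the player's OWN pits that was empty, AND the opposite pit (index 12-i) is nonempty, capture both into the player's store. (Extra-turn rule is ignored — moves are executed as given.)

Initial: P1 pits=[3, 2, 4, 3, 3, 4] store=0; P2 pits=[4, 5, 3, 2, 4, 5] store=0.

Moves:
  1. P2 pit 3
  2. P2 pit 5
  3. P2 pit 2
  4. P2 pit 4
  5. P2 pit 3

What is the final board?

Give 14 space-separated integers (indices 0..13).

Answer: 1 0 6 5 4 4 0 4 5 0 0 0 1 12

Derivation:
Move 1: P2 pit3 -> P1=[3,2,4,3,3,4](0) P2=[4,5,3,0,5,6](0)
Move 2: P2 pit5 -> P1=[4,3,5,4,4,4](0) P2=[4,5,3,0,5,0](1)
Move 3: P2 pit2 -> P1=[0,3,5,4,4,4](0) P2=[4,5,0,1,6,0](6)
Move 4: P2 pit4 -> P1=[1,4,6,5,4,4](0) P2=[4,5,0,1,0,1](7)
Move 5: P2 pit3 -> P1=[1,0,6,5,4,4](0) P2=[4,5,0,0,0,1](12)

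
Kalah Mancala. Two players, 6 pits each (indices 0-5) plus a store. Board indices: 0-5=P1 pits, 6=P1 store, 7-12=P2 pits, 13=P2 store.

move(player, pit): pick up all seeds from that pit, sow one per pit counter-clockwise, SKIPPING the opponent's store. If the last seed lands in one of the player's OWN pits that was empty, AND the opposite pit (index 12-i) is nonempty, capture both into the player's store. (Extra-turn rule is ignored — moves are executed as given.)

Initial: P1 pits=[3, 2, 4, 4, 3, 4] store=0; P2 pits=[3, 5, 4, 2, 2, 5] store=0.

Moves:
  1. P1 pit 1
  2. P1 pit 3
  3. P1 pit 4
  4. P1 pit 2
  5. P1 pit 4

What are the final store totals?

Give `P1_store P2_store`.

Answer: 3 0

Derivation:
Move 1: P1 pit1 -> P1=[3,0,5,5,3,4](0) P2=[3,5,4,2,2,5](0)
Move 2: P1 pit3 -> P1=[3,0,5,0,4,5](1) P2=[4,6,4,2,2,5](0)
Move 3: P1 pit4 -> P1=[3,0,5,0,0,6](2) P2=[5,7,4,2,2,5](0)
Move 4: P1 pit2 -> P1=[3,0,0,1,1,7](3) P2=[6,7,4,2,2,5](0)
Move 5: P1 pit4 -> P1=[3,0,0,1,0,8](3) P2=[6,7,4,2,2,5](0)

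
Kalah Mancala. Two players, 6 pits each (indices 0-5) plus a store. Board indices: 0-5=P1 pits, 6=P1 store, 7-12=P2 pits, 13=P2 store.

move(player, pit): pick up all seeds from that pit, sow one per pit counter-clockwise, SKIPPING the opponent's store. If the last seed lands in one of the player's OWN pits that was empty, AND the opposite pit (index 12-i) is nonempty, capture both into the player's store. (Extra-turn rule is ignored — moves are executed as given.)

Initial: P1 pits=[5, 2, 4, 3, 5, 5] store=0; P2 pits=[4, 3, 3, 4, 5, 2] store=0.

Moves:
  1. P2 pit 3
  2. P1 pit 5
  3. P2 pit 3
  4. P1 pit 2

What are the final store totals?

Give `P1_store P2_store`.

Move 1: P2 pit3 -> P1=[6,2,4,3,5,5](0) P2=[4,3,3,0,6,3](1)
Move 2: P1 pit5 -> P1=[6,2,4,3,5,0](1) P2=[5,4,4,1,6,3](1)
Move 3: P2 pit3 -> P1=[6,2,4,3,5,0](1) P2=[5,4,4,0,7,3](1)
Move 4: P1 pit2 -> P1=[6,2,0,4,6,1](2) P2=[5,4,4,0,7,3](1)

Answer: 2 1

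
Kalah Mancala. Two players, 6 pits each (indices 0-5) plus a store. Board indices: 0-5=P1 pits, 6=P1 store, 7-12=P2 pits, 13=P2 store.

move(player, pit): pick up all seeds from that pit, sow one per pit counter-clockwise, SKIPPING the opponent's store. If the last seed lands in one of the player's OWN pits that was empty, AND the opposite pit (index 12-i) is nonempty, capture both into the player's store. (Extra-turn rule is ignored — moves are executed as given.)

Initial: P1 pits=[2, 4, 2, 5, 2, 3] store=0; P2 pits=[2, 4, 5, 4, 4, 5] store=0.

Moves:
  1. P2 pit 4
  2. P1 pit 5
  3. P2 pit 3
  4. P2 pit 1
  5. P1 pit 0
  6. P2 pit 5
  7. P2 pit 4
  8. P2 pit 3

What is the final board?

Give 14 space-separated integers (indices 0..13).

Move 1: P2 pit4 -> P1=[3,5,2,5,2,3](0) P2=[2,4,5,4,0,6](1)
Move 2: P1 pit5 -> P1=[3,5,2,5,2,0](1) P2=[3,5,5,4,0,6](1)
Move 3: P2 pit3 -> P1=[4,5,2,5,2,0](1) P2=[3,5,5,0,1,7](2)
Move 4: P2 pit1 -> P1=[4,5,2,5,2,0](1) P2=[3,0,6,1,2,8](3)
Move 5: P1 pit0 -> P1=[0,6,3,6,3,0](1) P2=[3,0,6,1,2,8](3)
Move 6: P2 pit5 -> P1=[1,7,4,7,4,1](1) P2=[4,0,6,1,2,0](4)
Move 7: P2 pit4 -> P1=[1,7,4,7,4,1](1) P2=[4,0,6,1,0,1](5)
Move 8: P2 pit3 -> P1=[1,0,4,7,4,1](1) P2=[4,0,6,0,0,1](13)

Answer: 1 0 4 7 4 1 1 4 0 6 0 0 1 13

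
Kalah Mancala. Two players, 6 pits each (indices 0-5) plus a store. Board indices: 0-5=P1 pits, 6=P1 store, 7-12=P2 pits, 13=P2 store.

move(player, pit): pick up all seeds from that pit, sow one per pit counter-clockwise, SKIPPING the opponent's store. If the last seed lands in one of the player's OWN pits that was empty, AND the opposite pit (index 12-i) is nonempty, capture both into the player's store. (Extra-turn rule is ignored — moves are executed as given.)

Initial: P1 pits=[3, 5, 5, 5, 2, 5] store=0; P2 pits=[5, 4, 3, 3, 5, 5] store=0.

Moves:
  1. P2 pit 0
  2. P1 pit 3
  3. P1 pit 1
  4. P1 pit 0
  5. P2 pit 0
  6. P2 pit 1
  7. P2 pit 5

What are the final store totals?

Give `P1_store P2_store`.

Move 1: P2 pit0 -> P1=[3,5,5,5,2,5](0) P2=[0,5,4,4,6,6](0)
Move 2: P1 pit3 -> P1=[3,5,5,0,3,6](1) P2=[1,6,4,4,6,6](0)
Move 3: P1 pit1 -> P1=[3,0,6,1,4,7](2) P2=[1,6,4,4,6,6](0)
Move 4: P1 pit0 -> P1=[0,1,7,2,4,7](2) P2=[1,6,4,4,6,6](0)
Move 5: P2 pit0 -> P1=[0,1,7,2,4,7](2) P2=[0,7,4,4,6,6](0)
Move 6: P2 pit1 -> P1=[1,2,7,2,4,7](2) P2=[0,0,5,5,7,7](1)
Move 7: P2 pit5 -> P1=[2,3,8,3,5,8](2) P2=[0,0,5,5,7,0](2)

Answer: 2 2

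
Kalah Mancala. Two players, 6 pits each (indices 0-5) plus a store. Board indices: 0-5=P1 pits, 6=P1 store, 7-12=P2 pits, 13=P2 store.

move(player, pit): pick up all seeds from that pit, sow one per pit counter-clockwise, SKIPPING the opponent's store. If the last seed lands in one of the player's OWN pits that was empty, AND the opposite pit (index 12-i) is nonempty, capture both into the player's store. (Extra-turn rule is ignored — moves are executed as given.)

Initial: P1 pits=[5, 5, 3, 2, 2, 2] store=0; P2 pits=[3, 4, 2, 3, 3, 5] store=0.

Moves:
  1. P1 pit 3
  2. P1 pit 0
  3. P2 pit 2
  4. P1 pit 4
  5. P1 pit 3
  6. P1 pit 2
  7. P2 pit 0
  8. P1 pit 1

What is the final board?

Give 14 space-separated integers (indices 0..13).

Move 1: P1 pit3 -> P1=[5,5,3,0,3,3](0) P2=[3,4,2,3,3,5](0)
Move 2: P1 pit0 -> P1=[0,6,4,1,4,4](0) P2=[3,4,2,3,3,5](0)
Move 3: P2 pit2 -> P1=[0,6,4,1,4,4](0) P2=[3,4,0,4,4,5](0)
Move 4: P1 pit4 -> P1=[0,6,4,1,0,5](1) P2=[4,5,0,4,4,5](0)
Move 5: P1 pit3 -> P1=[0,6,4,0,0,5](7) P2=[4,0,0,4,4,5](0)
Move 6: P1 pit2 -> P1=[0,6,0,1,1,6](8) P2=[4,0,0,4,4,5](0)
Move 7: P2 pit0 -> P1=[0,6,0,1,1,6](8) P2=[0,1,1,5,5,5](0)
Move 8: P1 pit1 -> P1=[0,0,1,2,2,7](9) P2=[1,1,1,5,5,5](0)

Answer: 0 0 1 2 2 7 9 1 1 1 5 5 5 0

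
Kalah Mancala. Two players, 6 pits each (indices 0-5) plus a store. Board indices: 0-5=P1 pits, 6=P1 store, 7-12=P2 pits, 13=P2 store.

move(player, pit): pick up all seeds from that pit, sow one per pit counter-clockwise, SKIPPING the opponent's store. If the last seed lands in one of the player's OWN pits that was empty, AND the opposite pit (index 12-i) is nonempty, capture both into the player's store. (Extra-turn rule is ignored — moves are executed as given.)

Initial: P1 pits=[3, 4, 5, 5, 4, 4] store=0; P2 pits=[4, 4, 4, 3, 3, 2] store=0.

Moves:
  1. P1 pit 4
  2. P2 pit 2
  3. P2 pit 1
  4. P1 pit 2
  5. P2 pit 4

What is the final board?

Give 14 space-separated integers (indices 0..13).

Move 1: P1 pit4 -> P1=[3,4,5,5,0,5](1) P2=[5,5,4,3,3,2](0)
Move 2: P2 pit2 -> P1=[3,4,5,5,0,5](1) P2=[5,5,0,4,4,3](1)
Move 3: P2 pit1 -> P1=[3,4,5,5,0,5](1) P2=[5,0,1,5,5,4](2)
Move 4: P1 pit2 -> P1=[3,4,0,6,1,6](2) P2=[6,0,1,5,5,4](2)
Move 5: P2 pit4 -> P1=[4,5,1,6,1,6](2) P2=[6,0,1,5,0,5](3)

Answer: 4 5 1 6 1 6 2 6 0 1 5 0 5 3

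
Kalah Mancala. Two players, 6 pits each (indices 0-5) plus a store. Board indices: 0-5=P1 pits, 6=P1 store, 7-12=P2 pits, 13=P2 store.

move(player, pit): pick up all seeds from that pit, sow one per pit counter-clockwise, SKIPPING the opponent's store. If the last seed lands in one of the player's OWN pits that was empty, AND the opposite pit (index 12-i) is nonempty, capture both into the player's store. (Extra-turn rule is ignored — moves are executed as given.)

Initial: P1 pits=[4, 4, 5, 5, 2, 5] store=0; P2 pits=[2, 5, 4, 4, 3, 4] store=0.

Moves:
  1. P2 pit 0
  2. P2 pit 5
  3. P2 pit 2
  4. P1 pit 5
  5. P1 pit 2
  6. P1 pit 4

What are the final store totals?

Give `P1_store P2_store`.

Move 1: P2 pit0 -> P1=[4,4,5,5,2,5](0) P2=[0,6,5,4,3,4](0)
Move 2: P2 pit5 -> P1=[5,5,6,5,2,5](0) P2=[0,6,5,4,3,0](1)
Move 3: P2 pit2 -> P1=[6,5,6,5,2,5](0) P2=[0,6,0,5,4,1](2)
Move 4: P1 pit5 -> P1=[6,5,6,5,2,0](1) P2=[1,7,1,6,4,1](2)
Move 5: P1 pit2 -> P1=[6,5,0,6,3,1](2) P2=[2,8,1,6,4,1](2)
Move 6: P1 pit4 -> P1=[6,5,0,6,0,2](3) P2=[3,8,1,6,4,1](2)

Answer: 3 2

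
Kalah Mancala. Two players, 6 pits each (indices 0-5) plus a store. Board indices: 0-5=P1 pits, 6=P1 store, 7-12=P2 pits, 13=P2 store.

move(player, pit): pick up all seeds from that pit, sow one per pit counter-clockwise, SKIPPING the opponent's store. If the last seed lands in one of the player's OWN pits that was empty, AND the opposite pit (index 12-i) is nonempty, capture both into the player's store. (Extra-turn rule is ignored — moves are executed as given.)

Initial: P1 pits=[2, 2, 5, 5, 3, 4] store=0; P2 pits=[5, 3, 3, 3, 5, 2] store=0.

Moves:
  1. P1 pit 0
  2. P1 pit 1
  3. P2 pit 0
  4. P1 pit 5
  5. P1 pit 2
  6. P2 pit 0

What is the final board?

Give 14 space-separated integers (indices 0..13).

Move 1: P1 pit0 -> P1=[0,3,6,5,3,4](0) P2=[5,3,3,3,5,2](0)
Move 2: P1 pit1 -> P1=[0,0,7,6,4,4](0) P2=[5,3,3,3,5,2](0)
Move 3: P2 pit0 -> P1=[0,0,7,6,4,4](0) P2=[0,4,4,4,6,3](0)
Move 4: P1 pit5 -> P1=[0,0,7,6,4,0](1) P2=[1,5,5,4,6,3](0)
Move 5: P1 pit2 -> P1=[0,0,0,7,5,1](2) P2=[2,6,6,4,6,3](0)
Move 6: P2 pit0 -> P1=[0,0,0,7,5,1](2) P2=[0,7,7,4,6,3](0)

Answer: 0 0 0 7 5 1 2 0 7 7 4 6 3 0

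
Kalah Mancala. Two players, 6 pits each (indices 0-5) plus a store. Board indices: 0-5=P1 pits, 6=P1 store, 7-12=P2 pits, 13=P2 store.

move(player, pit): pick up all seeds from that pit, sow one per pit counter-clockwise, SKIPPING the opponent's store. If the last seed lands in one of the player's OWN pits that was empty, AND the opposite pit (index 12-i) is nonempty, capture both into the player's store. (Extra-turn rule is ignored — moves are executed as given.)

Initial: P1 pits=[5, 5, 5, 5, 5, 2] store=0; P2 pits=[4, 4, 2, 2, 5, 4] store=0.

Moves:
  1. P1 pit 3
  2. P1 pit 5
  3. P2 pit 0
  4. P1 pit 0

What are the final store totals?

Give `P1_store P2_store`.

Move 1: P1 pit3 -> P1=[5,5,5,0,6,3](1) P2=[5,5,2,2,5,4](0)
Move 2: P1 pit5 -> P1=[5,5,5,0,6,0](2) P2=[6,6,2,2,5,4](0)
Move 3: P2 pit0 -> P1=[5,5,5,0,6,0](2) P2=[0,7,3,3,6,5](1)
Move 4: P1 pit0 -> P1=[0,6,6,1,7,1](2) P2=[0,7,3,3,6,5](1)

Answer: 2 1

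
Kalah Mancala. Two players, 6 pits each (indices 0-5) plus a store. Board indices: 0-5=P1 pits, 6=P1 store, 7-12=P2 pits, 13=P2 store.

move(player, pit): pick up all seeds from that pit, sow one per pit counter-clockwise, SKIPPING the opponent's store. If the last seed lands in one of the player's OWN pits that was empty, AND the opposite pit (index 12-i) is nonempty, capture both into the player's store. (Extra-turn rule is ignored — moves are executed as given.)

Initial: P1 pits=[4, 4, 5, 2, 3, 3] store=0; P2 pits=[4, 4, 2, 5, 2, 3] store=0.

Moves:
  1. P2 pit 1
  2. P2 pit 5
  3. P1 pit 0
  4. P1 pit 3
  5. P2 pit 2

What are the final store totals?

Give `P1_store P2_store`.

Answer: 1 1

Derivation:
Move 1: P2 pit1 -> P1=[4,4,5,2,3,3](0) P2=[4,0,3,6,3,4](0)
Move 2: P2 pit5 -> P1=[5,5,6,2,3,3](0) P2=[4,0,3,6,3,0](1)
Move 3: P1 pit0 -> P1=[0,6,7,3,4,4](0) P2=[4,0,3,6,3,0](1)
Move 4: P1 pit3 -> P1=[0,6,7,0,5,5](1) P2=[4,0,3,6,3,0](1)
Move 5: P2 pit2 -> P1=[0,6,7,0,5,5](1) P2=[4,0,0,7,4,1](1)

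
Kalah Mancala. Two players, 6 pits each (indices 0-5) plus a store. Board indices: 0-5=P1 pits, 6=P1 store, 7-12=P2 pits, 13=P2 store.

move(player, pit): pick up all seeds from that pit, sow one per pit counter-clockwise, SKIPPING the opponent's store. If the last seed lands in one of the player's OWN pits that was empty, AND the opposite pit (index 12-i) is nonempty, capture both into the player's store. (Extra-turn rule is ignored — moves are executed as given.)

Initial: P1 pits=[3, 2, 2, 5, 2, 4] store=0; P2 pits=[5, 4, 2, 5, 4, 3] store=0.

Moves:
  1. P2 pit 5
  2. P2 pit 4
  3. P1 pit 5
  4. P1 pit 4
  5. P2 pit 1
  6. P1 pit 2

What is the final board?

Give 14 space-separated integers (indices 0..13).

Move 1: P2 pit5 -> P1=[4,3,2,5,2,4](0) P2=[5,4,2,5,4,0](1)
Move 2: P2 pit4 -> P1=[5,4,2,5,2,4](0) P2=[5,4,2,5,0,1](2)
Move 3: P1 pit5 -> P1=[5,4,2,5,2,0](1) P2=[6,5,3,5,0,1](2)
Move 4: P1 pit4 -> P1=[5,4,2,5,0,1](2) P2=[6,5,3,5,0,1](2)
Move 5: P2 pit1 -> P1=[5,4,2,5,0,1](2) P2=[6,0,4,6,1,2](3)
Move 6: P1 pit2 -> P1=[5,4,0,6,1,1](2) P2=[6,0,4,6,1,2](3)

Answer: 5 4 0 6 1 1 2 6 0 4 6 1 2 3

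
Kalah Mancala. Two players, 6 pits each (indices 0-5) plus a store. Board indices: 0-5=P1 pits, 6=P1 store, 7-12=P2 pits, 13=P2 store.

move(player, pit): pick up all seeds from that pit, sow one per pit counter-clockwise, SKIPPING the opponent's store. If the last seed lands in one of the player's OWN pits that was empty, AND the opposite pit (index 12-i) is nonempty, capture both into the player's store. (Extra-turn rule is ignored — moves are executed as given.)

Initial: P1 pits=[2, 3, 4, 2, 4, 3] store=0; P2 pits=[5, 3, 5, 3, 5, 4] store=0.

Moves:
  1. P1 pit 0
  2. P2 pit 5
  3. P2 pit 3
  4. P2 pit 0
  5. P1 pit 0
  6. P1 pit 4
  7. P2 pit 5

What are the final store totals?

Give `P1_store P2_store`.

Move 1: P1 pit0 -> P1=[0,4,5,2,4,3](0) P2=[5,3,5,3,5,4](0)
Move 2: P2 pit5 -> P1=[1,5,6,2,4,3](0) P2=[5,3,5,3,5,0](1)
Move 3: P2 pit3 -> P1=[1,5,6,2,4,3](0) P2=[5,3,5,0,6,1](2)
Move 4: P2 pit0 -> P1=[1,5,6,2,4,3](0) P2=[0,4,6,1,7,2](2)
Move 5: P1 pit0 -> P1=[0,6,6,2,4,3](0) P2=[0,4,6,1,7,2](2)
Move 6: P1 pit4 -> P1=[0,6,6,2,0,4](1) P2=[1,5,6,1,7,2](2)
Move 7: P2 pit5 -> P1=[1,6,6,2,0,4](1) P2=[1,5,6,1,7,0](3)

Answer: 1 3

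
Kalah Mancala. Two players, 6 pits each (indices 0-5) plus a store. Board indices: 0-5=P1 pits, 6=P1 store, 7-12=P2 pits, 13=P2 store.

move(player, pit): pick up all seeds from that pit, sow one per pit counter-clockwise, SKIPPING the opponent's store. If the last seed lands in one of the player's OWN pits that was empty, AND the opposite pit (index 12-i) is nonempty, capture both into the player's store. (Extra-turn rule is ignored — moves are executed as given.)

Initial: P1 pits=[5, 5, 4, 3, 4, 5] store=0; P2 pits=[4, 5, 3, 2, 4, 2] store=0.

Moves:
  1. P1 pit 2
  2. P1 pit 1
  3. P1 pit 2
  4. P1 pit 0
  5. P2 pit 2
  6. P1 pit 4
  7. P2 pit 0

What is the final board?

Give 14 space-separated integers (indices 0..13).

Answer: 0 1 1 7 0 9 3 0 7 2 5 7 4 0

Derivation:
Move 1: P1 pit2 -> P1=[5,5,0,4,5,6](1) P2=[4,5,3,2,4,2](0)
Move 2: P1 pit1 -> P1=[5,0,1,5,6,7](2) P2=[4,5,3,2,4,2](0)
Move 3: P1 pit2 -> P1=[5,0,0,6,6,7](2) P2=[4,5,3,2,4,2](0)
Move 4: P1 pit0 -> P1=[0,1,1,7,7,8](2) P2=[4,5,3,2,4,2](0)
Move 5: P2 pit2 -> P1=[0,1,1,7,7,8](2) P2=[4,5,0,3,5,3](0)
Move 6: P1 pit4 -> P1=[0,1,1,7,0,9](3) P2=[5,6,1,4,6,3](0)
Move 7: P2 pit0 -> P1=[0,1,1,7,0,9](3) P2=[0,7,2,5,7,4](0)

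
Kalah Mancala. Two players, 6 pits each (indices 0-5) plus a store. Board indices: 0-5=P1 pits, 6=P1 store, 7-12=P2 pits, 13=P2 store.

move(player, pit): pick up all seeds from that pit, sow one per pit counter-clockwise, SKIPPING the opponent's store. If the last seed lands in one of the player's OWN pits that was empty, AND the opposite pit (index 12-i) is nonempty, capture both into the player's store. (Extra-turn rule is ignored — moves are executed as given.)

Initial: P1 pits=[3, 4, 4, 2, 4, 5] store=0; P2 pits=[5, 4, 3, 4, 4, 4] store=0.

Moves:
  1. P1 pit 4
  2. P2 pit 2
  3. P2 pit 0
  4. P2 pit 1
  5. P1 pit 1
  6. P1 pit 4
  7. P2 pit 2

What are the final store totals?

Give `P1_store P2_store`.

Move 1: P1 pit4 -> P1=[3,4,4,2,0,6](1) P2=[6,5,3,4,4,4](0)
Move 2: P2 pit2 -> P1=[3,4,4,2,0,6](1) P2=[6,5,0,5,5,5](0)
Move 3: P2 pit0 -> P1=[3,4,4,2,0,6](1) P2=[0,6,1,6,6,6](1)
Move 4: P2 pit1 -> P1=[4,4,4,2,0,6](1) P2=[0,0,2,7,7,7](2)
Move 5: P1 pit1 -> P1=[4,0,5,3,1,7](1) P2=[0,0,2,7,7,7](2)
Move 6: P1 pit4 -> P1=[4,0,5,3,0,8](1) P2=[0,0,2,7,7,7](2)
Move 7: P2 pit2 -> P1=[4,0,5,3,0,8](1) P2=[0,0,0,8,8,7](2)

Answer: 1 2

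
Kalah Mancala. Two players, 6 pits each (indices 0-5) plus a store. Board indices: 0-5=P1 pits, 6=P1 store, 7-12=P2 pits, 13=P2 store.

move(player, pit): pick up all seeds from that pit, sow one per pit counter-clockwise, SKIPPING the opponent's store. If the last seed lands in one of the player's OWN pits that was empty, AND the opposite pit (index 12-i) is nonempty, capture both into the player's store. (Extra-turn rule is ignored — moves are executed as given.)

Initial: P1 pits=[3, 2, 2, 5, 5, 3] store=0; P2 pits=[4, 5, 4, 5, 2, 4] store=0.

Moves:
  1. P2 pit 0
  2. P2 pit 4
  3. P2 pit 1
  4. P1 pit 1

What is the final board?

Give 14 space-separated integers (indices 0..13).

Move 1: P2 pit0 -> P1=[3,2,2,5,5,3](0) P2=[0,6,5,6,3,4](0)
Move 2: P2 pit4 -> P1=[4,2,2,5,5,3](0) P2=[0,6,5,6,0,5](1)
Move 3: P2 pit1 -> P1=[5,2,2,5,5,3](0) P2=[0,0,6,7,1,6](2)
Move 4: P1 pit1 -> P1=[5,0,3,6,5,3](0) P2=[0,0,6,7,1,6](2)

Answer: 5 0 3 6 5 3 0 0 0 6 7 1 6 2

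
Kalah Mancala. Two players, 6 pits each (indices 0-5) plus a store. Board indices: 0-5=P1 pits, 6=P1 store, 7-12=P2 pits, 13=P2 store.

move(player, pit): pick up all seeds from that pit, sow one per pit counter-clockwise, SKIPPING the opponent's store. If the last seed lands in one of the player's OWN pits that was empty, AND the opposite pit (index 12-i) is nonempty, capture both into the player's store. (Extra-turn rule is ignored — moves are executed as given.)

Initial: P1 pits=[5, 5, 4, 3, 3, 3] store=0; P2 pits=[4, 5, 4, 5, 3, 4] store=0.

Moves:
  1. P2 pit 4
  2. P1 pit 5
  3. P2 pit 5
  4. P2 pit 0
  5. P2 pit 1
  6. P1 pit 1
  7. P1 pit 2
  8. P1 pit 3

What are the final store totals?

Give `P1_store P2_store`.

Answer: 4 11

Derivation:
Move 1: P2 pit4 -> P1=[6,5,4,3,3,3](0) P2=[4,5,4,5,0,5](1)
Move 2: P1 pit5 -> P1=[6,5,4,3,3,0](1) P2=[5,6,4,5,0,5](1)
Move 3: P2 pit5 -> P1=[7,6,5,4,3,0](1) P2=[5,6,4,5,0,0](2)
Move 4: P2 pit0 -> P1=[0,6,5,4,3,0](1) P2=[0,7,5,6,1,0](10)
Move 5: P2 pit1 -> P1=[1,7,5,4,3,0](1) P2=[0,0,6,7,2,1](11)
Move 6: P1 pit1 -> P1=[1,0,6,5,4,1](2) P2=[1,1,6,7,2,1](11)
Move 7: P1 pit2 -> P1=[1,0,0,6,5,2](3) P2=[2,2,6,7,2,1](11)
Move 8: P1 pit3 -> P1=[1,0,0,0,6,3](4) P2=[3,3,7,7,2,1](11)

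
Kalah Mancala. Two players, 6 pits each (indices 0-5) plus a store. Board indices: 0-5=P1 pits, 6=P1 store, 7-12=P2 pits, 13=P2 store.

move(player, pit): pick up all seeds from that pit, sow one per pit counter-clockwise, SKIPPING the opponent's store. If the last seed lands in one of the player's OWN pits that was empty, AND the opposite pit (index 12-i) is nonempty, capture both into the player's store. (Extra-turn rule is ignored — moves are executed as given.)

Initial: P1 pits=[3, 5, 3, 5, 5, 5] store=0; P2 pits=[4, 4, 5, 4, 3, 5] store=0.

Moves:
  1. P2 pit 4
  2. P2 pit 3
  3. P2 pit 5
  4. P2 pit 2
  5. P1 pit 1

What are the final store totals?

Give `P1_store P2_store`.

Move 1: P2 pit4 -> P1=[4,5,3,5,5,5](0) P2=[4,4,5,4,0,6](1)
Move 2: P2 pit3 -> P1=[5,5,3,5,5,5](0) P2=[4,4,5,0,1,7](2)
Move 3: P2 pit5 -> P1=[6,6,4,6,6,6](0) P2=[4,4,5,0,1,0](3)
Move 4: P2 pit2 -> P1=[7,6,4,6,6,6](0) P2=[4,4,0,1,2,1](4)
Move 5: P1 pit1 -> P1=[7,0,5,7,7,7](1) P2=[5,4,0,1,2,1](4)

Answer: 1 4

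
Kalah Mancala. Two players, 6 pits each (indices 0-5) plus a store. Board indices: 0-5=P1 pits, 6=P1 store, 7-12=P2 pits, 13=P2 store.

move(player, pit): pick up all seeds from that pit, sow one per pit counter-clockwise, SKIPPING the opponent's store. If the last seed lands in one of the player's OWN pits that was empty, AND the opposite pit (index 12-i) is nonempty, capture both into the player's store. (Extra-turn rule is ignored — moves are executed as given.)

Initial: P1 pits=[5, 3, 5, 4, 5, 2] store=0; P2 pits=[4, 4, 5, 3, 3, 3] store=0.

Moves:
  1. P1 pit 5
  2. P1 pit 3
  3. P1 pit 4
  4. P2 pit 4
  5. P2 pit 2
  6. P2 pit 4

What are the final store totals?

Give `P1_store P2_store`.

Answer: 3 2

Derivation:
Move 1: P1 pit5 -> P1=[5,3,5,4,5,0](1) P2=[5,4,5,3,3,3](0)
Move 2: P1 pit3 -> P1=[5,3,5,0,6,1](2) P2=[6,4,5,3,3,3](0)
Move 3: P1 pit4 -> P1=[5,3,5,0,0,2](3) P2=[7,5,6,4,3,3](0)
Move 4: P2 pit4 -> P1=[6,3,5,0,0,2](3) P2=[7,5,6,4,0,4](1)
Move 5: P2 pit2 -> P1=[7,4,5,0,0,2](3) P2=[7,5,0,5,1,5](2)
Move 6: P2 pit4 -> P1=[7,4,5,0,0,2](3) P2=[7,5,0,5,0,6](2)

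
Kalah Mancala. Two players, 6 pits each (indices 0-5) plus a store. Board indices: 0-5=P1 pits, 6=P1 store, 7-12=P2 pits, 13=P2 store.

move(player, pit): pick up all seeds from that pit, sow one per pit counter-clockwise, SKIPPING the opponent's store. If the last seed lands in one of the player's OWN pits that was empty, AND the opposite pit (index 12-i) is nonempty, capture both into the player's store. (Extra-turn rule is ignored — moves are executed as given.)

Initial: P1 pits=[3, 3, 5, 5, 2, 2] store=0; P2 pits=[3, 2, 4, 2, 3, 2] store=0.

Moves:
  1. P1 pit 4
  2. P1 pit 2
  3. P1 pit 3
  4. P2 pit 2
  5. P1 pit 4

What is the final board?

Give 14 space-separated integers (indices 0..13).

Move 1: P1 pit4 -> P1=[3,3,5,5,0,3](1) P2=[3,2,4,2,3,2](0)
Move 2: P1 pit2 -> P1=[3,3,0,6,1,4](2) P2=[4,2,4,2,3,2](0)
Move 3: P1 pit3 -> P1=[3,3,0,0,2,5](3) P2=[5,3,5,2,3,2](0)
Move 4: P2 pit2 -> P1=[4,3,0,0,2,5](3) P2=[5,3,0,3,4,3](1)
Move 5: P1 pit4 -> P1=[4,3,0,0,0,6](4) P2=[5,3,0,3,4,3](1)

Answer: 4 3 0 0 0 6 4 5 3 0 3 4 3 1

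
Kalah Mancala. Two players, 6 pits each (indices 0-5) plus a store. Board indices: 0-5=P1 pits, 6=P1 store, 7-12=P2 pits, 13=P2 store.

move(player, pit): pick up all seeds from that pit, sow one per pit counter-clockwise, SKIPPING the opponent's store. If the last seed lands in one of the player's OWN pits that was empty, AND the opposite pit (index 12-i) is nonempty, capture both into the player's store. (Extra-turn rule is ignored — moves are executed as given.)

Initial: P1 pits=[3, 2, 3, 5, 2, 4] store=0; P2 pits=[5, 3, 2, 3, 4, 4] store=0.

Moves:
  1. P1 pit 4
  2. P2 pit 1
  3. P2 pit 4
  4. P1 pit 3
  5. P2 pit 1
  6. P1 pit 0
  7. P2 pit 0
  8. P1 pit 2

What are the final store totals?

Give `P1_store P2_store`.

Move 1: P1 pit4 -> P1=[3,2,3,5,0,5](1) P2=[5,3,2,3,4,4](0)
Move 2: P2 pit1 -> P1=[3,2,3,5,0,5](1) P2=[5,0,3,4,5,4](0)
Move 3: P2 pit4 -> P1=[4,3,4,5,0,5](1) P2=[5,0,3,4,0,5](1)
Move 4: P1 pit3 -> P1=[4,3,4,0,1,6](2) P2=[6,1,3,4,0,5](1)
Move 5: P2 pit1 -> P1=[4,3,4,0,1,6](2) P2=[6,0,4,4,0,5](1)
Move 6: P1 pit0 -> P1=[0,4,5,1,2,6](2) P2=[6,0,4,4,0,5](1)
Move 7: P2 pit0 -> P1=[0,4,5,1,2,6](2) P2=[0,1,5,5,1,6](2)
Move 8: P1 pit2 -> P1=[0,4,0,2,3,7](3) P2=[1,1,5,5,1,6](2)

Answer: 3 2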